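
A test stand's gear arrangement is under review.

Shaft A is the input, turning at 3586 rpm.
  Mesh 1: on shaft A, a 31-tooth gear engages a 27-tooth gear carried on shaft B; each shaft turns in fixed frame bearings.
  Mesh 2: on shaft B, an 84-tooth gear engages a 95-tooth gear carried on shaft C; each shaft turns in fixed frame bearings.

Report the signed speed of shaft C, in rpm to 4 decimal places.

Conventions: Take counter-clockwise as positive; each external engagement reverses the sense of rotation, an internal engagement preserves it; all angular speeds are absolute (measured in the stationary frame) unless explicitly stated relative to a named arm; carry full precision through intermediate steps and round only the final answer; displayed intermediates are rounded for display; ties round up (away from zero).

recognized (3 fixed axles, 2 meshes): fixed-axis compound train
mesh 1 [31T→27T]: ω = 3586.0000×31/27 = 4117.2593 rpm, sense flips to −
mesh 2 [84T→95T]: ω = 4117.2593×84/95 = 3640.5240 rpm, sense flips to +
signed output speed = +3640.5240 rpm

+3640.5240 rpm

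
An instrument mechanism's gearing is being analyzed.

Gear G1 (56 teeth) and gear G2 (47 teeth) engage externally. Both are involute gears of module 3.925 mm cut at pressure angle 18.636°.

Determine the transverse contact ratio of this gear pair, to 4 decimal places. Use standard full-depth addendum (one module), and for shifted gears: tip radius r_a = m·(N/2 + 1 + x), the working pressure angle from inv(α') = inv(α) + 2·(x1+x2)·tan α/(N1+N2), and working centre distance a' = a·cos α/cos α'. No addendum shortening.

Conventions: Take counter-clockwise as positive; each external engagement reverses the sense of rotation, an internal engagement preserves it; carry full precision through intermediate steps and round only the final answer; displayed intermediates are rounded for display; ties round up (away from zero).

1.8366

class = single-mesh tooth geometry [involute pair 56T × 47T, m = 3.925]
base radii: r_b1 = 104.137703, r_b2 = 87.401286
tip radii: r_a1 = 113.825000, r_a2 = 96.162500
no profile shift: α' = α, a' = a
action lengths: √(r_a1²−r_b1²) = 45.950729, √(r_a2²−r_b2²) = 40.102887
base pitch p_b = π·m·cos α = 11.684223
CR = (45.950729 + 40.102887 − 202.137500·sin 18.63600°)/11.684223 = 1.836632
contact ratio ≈ 1.8366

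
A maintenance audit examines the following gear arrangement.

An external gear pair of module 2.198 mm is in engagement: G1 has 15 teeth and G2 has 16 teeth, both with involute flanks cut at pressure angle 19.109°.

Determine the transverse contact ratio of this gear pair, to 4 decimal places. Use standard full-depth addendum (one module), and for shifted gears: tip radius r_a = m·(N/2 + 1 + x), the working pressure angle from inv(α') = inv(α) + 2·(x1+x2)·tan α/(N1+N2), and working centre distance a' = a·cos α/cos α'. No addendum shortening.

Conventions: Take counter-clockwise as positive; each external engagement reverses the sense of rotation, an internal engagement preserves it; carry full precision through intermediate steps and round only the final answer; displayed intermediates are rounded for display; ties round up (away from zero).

1.5172

class = single-mesh tooth geometry [involute pair 15T × 16T, m = 2.198]
base radii: r_b1 = 15.576635, r_b2 = 16.615078
tip radii: r_a1 = 18.683000, r_a2 = 19.782000
no profile shift: α' = α, a' = a
action lengths: √(r_a1²−r_b1²) = 10.316149, √(r_a2²−r_b2²) = 10.736234
base pitch p_b = π·m·cos α = 6.524726
CR = (10.316149 + 10.736234 − 34.069000·sin 19.10900°)/6.524726 = 1.517204
contact ratio ≈ 1.5172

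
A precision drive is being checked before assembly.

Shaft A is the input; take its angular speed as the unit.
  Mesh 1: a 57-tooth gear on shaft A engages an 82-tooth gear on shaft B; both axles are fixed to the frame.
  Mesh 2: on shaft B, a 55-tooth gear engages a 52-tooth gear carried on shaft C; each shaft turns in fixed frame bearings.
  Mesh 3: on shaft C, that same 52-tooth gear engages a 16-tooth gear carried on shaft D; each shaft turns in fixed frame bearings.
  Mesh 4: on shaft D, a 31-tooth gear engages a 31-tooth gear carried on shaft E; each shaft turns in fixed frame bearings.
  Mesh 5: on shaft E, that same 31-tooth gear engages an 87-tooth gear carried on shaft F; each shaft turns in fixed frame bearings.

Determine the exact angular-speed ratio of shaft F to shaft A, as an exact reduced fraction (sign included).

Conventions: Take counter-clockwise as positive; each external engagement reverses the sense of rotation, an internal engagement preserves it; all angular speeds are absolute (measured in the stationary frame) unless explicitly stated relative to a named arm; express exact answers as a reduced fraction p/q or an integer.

class = fixed-axis compound train [5 meshes; 5 ratios multiply, 5 sense flips]
mesh 1 [57T→82T]: running ratio 57/82, sense −
mesh 2 [55T→52T]: running ratio 3135/4264, sense +
mesh 3 [52T→16T]: running ratio 3135/1312, sense −
mesh 4 [31T→31T]: running ratio 3135/1312, sense +
mesh 5 [31T→87T]: running ratio 32395/38048, sense −
ω_out/ω_in = -32395/38048

-32395/38048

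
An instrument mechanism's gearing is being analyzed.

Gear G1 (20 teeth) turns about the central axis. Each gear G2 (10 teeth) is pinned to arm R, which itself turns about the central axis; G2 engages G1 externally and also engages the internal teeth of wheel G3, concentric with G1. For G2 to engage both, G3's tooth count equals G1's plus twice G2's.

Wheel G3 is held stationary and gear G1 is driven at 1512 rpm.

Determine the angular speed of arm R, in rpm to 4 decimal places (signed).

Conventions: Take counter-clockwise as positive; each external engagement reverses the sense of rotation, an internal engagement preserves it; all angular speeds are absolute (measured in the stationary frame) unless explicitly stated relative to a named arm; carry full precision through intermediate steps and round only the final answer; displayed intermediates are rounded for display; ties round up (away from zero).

+504.0000 rpm

planetary set (20T centre, 10T on arm, 40T internal) — Willis relation
normalise by the input: solve with ω_sun = 1, then scale by 1512 rpm
ring teeth: 20 + 2·10 = 40
20(ω_sun−ω_arm) = −40(ω_ring−ω_arm),  ω_ring = 0, ω_sun = 1
20(1−ω_arm) = −40(0−ω_arm)  ⇒  60·ω_arm = 20  ⇒  ω_arm = 1/3
scale: ω_arm = 1/3 × 1512 rpm = +504.0000 rpm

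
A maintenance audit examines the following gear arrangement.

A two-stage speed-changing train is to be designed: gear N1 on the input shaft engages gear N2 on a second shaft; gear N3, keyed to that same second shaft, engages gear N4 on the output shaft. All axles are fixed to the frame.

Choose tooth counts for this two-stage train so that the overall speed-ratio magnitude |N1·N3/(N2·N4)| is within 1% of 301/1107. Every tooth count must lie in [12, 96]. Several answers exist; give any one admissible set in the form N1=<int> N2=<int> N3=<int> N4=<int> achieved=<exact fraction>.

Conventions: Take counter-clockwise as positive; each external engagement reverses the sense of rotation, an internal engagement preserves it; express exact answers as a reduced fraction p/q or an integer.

N1=14 N2=27 N3=43 N4=82 achieved=301/1107

design class (target 301/1107): fixed-axis compound train
target = 301/1107 in lowest terms: an exact hit needs N1·N3 = k·301 and N2·N4 = k·1107 for one integer k, every count in [12, 96]; additionally prefer no 1:1 stage (N1 ≠ N2, N3 ≠ N4)
k = 1: no 1:1-free in-range split of k·301 and k·1107 into factor pairs; take k = 2
k = 2: N1·N3 = 602 = 14·43, N2·N4 = 2214 = 27·82
achieved = 14·43/(27·82) = 301/1107; |achieved − target| = 0 ≤ 301/110700 ✓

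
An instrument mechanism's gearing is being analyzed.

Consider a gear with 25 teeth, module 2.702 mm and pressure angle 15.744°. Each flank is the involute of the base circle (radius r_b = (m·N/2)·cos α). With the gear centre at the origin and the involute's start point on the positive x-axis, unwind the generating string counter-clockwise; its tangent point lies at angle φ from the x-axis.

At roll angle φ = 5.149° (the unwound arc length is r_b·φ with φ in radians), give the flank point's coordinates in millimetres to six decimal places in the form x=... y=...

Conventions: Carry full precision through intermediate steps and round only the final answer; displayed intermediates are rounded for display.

x=32.638889 y=0.007858

single-mesh involute tooth geometry (25T wheel at module 2.702)
pitch radius r_p = m·N/2 = 2.702·25/2 = 33.775000
base radius r_b = r_p·cos α = 33.775000·cos 15.744° = 32.507885
roll angle φ = 5.149° = 0.08986700 rad
x = r_b·(cos φ + φ·sin φ) = 32.638889
y = r_b·(sin φ − φ·cos φ) = 0.007858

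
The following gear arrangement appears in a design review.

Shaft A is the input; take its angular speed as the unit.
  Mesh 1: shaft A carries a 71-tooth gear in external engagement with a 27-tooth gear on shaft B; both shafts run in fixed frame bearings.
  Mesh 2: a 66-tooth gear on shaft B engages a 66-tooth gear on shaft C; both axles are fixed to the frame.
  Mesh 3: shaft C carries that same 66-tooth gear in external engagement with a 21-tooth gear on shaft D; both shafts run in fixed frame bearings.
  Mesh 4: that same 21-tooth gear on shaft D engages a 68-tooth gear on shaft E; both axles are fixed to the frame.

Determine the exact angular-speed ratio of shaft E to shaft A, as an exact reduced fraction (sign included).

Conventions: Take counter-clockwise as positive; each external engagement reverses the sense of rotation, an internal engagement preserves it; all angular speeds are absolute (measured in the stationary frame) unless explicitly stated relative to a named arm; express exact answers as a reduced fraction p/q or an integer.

781/306

class = fixed-axis compound train [4 meshes; 4 ratios multiply, 4 sense flips]
mesh 1 [71T→27T]: running ratio 71/27, sense −
mesh 2 [66T→66T]: running ratio 71/27, sense +
mesh 3 [66T→21T]: running ratio 1562/189, sense −
mesh 4 [21T→68T]: running ratio 781/306, sense +
ω_out/ω_in = 781/306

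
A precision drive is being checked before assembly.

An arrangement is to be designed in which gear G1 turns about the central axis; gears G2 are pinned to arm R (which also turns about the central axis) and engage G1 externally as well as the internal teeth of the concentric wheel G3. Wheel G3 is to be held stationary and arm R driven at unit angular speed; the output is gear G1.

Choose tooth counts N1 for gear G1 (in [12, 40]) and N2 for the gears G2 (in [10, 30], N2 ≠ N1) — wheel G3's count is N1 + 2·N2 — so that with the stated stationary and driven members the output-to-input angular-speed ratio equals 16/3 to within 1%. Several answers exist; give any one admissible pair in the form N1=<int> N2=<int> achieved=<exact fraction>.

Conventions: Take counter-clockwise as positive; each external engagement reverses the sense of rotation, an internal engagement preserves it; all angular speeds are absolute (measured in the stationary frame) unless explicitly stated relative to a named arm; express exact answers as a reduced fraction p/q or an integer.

planetary set to be sized for 16/3 (Willis relation)
Willis with ω_ring = 0: ω_sun/ω_arm = (N1+N3)/N1; set equal to 16/3  ⇒  N3/N1 = 16/3 − 1 = 13/3
N3 = N1 + 2·N2  ⇒  N2/N1 = (N3/N1 − 1)/2 = (13/3 − 1)/2 = 5/3
smallest multiple with N1 ≥ 12 and N2 ≥ 10: k = 4  ⇒  N1 = 4·3 = 12, N2 = 4·5 = 20 (N1 ≤ 40, N2 ≤ 30, N2 ≠ N1 ✓), N3 = 12 + 2·20 = 52
check: (N1+N3)/N1 with N1 = 12, N3 = 52 gives 16/3; |achieved − target| = 0 ≤ 4/75 ✓

N1=12 N2=20 achieved=16/3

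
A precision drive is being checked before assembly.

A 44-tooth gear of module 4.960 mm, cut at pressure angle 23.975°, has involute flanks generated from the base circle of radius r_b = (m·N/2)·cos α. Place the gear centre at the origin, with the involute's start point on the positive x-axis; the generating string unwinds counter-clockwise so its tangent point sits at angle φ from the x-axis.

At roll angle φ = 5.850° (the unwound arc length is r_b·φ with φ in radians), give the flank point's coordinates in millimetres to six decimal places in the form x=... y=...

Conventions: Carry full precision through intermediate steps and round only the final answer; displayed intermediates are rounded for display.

x=100.223786 y=0.035338

single-mesh involute tooth geometry (44T wheel at module 4.960)
pitch radius r_p = m·N/2 = 4.960·44/2 = 109.120000
base radius r_b = r_p·cos α = 109.120000·cos 23.975° = 99.705437
roll angle φ = 5.850° = 0.10210176 rad
x = r_b·(cos φ + φ·sin φ) = 100.223786
y = r_b·(sin φ − φ·cos φ) = 0.035338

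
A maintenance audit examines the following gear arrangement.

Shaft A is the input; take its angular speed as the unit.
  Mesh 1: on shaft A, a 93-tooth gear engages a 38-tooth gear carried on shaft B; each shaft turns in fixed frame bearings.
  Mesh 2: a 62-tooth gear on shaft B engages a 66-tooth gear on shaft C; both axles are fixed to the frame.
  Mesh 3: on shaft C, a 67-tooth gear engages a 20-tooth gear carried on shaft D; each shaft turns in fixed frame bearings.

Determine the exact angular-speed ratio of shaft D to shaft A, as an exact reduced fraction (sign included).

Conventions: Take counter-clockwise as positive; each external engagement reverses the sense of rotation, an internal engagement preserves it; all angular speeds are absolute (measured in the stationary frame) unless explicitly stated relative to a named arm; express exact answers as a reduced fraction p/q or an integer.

-64387/8360

class = fixed-axis compound train [3 meshes; 3 ratios multiply, 3 sense flips]
mesh 1 [93T→38T]: running ratio 93/38, sense −
mesh 2 [62T→66T]: running ratio 961/418, sense +
mesh 3 [67T→20T]: running ratio 64387/8360, sense −
ω_out/ω_in = -64387/8360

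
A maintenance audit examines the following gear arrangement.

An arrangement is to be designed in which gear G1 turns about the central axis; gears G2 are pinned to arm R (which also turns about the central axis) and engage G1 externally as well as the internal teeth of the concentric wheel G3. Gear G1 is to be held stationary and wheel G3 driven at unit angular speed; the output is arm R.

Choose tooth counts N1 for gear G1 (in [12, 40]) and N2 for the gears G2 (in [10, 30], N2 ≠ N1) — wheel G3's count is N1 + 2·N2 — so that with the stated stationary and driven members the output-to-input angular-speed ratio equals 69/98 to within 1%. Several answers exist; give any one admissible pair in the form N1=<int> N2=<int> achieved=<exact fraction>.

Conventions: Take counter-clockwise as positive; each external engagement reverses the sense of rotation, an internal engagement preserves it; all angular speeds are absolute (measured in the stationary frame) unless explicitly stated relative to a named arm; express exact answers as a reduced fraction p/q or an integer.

topology: planetary set — design target 69/98, arm = carrier (Willis)
Willis with ω_sun = 0: ω_arm/ω_ring = N3/(N1+N3); set equal to 69/98  ⇒  N3/N1 = (69/98)/(1 − 69/98) = 69/29
N3 = N1 + 2·N2  ⇒  N2/N1 = (N3/N1 − 1)/2 = (69/29 − 1)/2 = 20/29
smallest multiple with N1 ≥ 12 and N2 ≥ 10: k = 1  ⇒  N1 = 1·29 = 29, N2 = 1·20 = 20 (N1 ≤ 40, N2 ≤ 30, N2 ≠ N1 ✓), N3 = 29 + 2·20 = 69
check: N3/(N1+N3) with N1 = 29, N3 = 69 gives 69/98; |achieved − target| = 0 ≤ 69/9800 ✓

N1=29 N2=20 achieved=69/98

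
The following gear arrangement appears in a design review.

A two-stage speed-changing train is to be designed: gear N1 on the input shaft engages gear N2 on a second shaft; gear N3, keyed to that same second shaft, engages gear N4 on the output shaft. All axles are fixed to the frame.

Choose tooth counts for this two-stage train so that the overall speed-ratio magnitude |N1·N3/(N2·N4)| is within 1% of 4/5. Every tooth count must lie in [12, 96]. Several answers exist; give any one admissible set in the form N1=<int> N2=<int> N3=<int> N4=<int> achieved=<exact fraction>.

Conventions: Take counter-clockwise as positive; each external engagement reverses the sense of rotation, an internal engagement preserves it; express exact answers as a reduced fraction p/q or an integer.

design class (target 4/5): fixed-axis compound train
target = 4/5 in lowest terms: an exact hit needs N1·N3 = k·4 and N2·N4 = k·5 for one integer k, every count in [12, 96]; additionally prefer no 1:1 stage (N1 ≠ N2, N3 ≠ N4)
k = 1…38: no 1:1-free in-range split of k·4 and k·5 into factor pairs; take k = 39
k = 39: N1·N3 = 156 = 12·13, N2·N4 = 195 = 13·15
achieved = 12·13/(13·15) = 4/5; |achieved − target| = 0 ≤ 1/125 ✓

N1=12 N2=13 N3=13 N4=15 achieved=4/5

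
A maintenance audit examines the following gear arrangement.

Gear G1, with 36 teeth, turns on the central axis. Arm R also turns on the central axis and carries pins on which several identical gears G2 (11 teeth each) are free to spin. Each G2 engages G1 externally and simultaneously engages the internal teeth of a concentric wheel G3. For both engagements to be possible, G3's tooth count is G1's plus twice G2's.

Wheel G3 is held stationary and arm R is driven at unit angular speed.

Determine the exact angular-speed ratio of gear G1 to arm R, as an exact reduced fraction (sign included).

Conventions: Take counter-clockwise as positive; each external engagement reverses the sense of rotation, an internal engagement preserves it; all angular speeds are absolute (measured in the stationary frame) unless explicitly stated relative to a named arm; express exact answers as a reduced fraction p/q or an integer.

47/18

topology: planetary set — G1 36T / G2 11T / G3 58T, arm = carrier (Willis)
ring teeth: 36 + 2·11 = 58
36(ω_sun−ω_arm) = −58(ω_ring−ω_arm),  ω_ring = 0, ω_arm = 1
ω_sun = 1 − (58/36)(0−1) = 47/18
ω_out/ω_in = 47/18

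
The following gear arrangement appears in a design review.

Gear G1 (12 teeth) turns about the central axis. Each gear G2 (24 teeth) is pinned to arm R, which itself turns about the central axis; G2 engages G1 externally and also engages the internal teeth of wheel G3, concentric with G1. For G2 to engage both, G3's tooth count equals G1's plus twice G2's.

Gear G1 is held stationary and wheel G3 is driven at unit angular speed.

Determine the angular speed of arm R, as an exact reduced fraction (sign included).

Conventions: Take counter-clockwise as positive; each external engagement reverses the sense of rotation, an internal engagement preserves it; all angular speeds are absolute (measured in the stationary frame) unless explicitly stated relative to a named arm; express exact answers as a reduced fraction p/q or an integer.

planetary set (12T centre, 24T on arm, 60T internal) — Willis relation
ring teeth: 12 + 2·24 = 60
12(ω_sun−ω_arm) = −60(ω_ring−ω_arm),  ω_sun = 0, ω_ring = 1
12(0−ω_arm) = −60(1−ω_arm)  ⇒  72·ω_arm = 60  ⇒  ω_arm = 5/6
exact speed ratio = 5/6

5/6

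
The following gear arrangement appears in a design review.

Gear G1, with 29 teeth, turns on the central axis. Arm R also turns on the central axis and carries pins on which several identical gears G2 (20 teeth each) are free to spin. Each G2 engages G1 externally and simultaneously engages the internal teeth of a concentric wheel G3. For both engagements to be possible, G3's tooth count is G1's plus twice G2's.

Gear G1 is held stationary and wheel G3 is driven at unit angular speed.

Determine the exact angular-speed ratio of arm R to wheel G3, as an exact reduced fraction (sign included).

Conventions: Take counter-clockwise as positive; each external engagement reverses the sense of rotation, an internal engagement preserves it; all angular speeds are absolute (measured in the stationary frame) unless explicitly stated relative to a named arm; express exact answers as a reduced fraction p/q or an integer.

recognized (axles ride arm R): planetary set, 29/20/69 teeth
ring teeth: 29 + 2·20 = 69
29(ω_sun−ω_arm) = −69(ω_ring−ω_arm),  ω_sun = 0, ω_ring = 1
29(0−ω_arm) = −69(1−ω_arm)  ⇒  98·ω_arm = 69  ⇒  ω_arm = 69/98
ω_out/ω_in = 69/98

69/98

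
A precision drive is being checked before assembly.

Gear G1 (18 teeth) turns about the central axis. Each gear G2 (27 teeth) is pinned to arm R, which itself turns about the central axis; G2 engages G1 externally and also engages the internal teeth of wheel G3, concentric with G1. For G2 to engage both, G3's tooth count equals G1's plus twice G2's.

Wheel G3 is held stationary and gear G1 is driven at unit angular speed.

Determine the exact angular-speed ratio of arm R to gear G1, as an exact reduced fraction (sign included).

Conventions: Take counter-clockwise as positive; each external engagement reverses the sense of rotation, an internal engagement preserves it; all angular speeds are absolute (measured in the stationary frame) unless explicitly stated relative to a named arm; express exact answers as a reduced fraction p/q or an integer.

class = planetary set [G3 = 18+2·27 = 72; Willis about the carrier]
ring teeth: 18 + 2·27 = 72
18(ω_sun−ω_arm) = −72(ω_ring−ω_arm),  ω_ring = 0, ω_sun = 1
18(1−ω_arm) = −72(0−ω_arm)  ⇒  90·ω_arm = 18  ⇒  ω_arm = 1/5
ω_out/ω_in = 1/5

1/5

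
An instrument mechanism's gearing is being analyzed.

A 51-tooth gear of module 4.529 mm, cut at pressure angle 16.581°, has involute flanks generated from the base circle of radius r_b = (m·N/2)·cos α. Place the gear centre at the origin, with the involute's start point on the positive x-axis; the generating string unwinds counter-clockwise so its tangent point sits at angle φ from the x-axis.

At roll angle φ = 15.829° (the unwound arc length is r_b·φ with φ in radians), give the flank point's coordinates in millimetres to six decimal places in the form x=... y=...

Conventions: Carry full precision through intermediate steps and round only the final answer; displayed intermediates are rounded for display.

topology: single-mesh involute geometry — m = 4.529, N = 51
pitch radius r_p = m·N/2 = 4.529·51/2 = 115.489500
base radius r_b = r_p·cos α = 115.489500·cos 16.581° = 110.687130
roll angle φ = 15.829° = 0.27626817 rad
x = r_b·(cos φ + φ·sin φ) = 114.830920
y = r_b·(sin φ − φ·cos φ) = 0.772058

x=114.830920 y=0.772058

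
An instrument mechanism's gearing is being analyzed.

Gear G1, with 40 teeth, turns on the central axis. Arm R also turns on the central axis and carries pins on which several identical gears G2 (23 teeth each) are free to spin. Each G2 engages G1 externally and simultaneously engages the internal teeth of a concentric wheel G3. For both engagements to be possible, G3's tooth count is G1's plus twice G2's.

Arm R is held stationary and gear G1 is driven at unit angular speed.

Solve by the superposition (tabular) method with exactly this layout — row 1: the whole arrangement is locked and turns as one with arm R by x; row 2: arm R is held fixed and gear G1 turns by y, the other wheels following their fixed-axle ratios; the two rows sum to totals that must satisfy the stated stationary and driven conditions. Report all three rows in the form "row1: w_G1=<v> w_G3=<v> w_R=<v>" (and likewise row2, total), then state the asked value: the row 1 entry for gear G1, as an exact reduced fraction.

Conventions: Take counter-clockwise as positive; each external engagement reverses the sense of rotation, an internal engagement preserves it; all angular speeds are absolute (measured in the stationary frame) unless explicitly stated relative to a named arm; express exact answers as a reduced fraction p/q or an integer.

topology: planetary set — G1 40T / G2 23T / G3 86T, arm = carrier (Willis)
row 1 — lock + rotate with arm: ω_sun = ω_ring = ω_arm = x
row 2: sun turns y, ring = −(40/86)·y, arm 0
boundary: total ω_arm = x = 0 and total ω_sun = x + y = 1  ⇒  y = 1, x = 0
row 2 ring = −(40/86)·1 = -20/43
totals (row 1 + row 2): sun 0 + 1 = 1, ring 0 + (-20/43) = -20/43, arm 0 + 0 = 0
asked cell (row1, sun) = 0

row1: w_G1=0 w_G3=0 w_R=0
row2: w_G1=1 w_G3=-20/43 w_R=0
total: w_G1=1 w_G3=-20/43 w_R=0
asked value: 0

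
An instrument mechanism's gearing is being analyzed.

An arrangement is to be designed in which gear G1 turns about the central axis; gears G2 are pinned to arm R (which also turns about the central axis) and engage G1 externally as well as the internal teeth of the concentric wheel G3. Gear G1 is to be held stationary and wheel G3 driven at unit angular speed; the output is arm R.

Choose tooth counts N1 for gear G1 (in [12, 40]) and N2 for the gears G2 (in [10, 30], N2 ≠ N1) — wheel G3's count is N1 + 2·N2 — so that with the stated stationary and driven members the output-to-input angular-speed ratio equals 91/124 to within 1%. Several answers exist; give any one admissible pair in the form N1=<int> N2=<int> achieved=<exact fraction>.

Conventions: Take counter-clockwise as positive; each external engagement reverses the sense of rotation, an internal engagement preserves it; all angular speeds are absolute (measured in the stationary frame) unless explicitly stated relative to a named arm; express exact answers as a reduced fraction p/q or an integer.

planetary set to be sized for 91/124 (Willis relation)
Willis with ω_sun = 0: ω_arm/ω_ring = N3/(N1+N3); set equal to 91/124  ⇒  N3/N1 = (91/124)/(1 − 91/124) = 91/33
N3 = N1 + 2·N2  ⇒  N2/N1 = (N3/N1 − 1)/2 = (91/33 − 1)/2 = 29/33
smallest multiple with N1 ≥ 12 and N2 ≥ 10: k = 1  ⇒  N1 = 1·33 = 33, N2 = 1·29 = 29 (N1 ≤ 40, N2 ≤ 30, N2 ≠ N1 ✓), N3 = 33 + 2·29 = 91
check: N3/(N1+N3) with N1 = 33, N3 = 91 gives 91/124; |achieved − target| = 0 ≤ 91/12400 ✓

N1=33 N2=29 achieved=91/124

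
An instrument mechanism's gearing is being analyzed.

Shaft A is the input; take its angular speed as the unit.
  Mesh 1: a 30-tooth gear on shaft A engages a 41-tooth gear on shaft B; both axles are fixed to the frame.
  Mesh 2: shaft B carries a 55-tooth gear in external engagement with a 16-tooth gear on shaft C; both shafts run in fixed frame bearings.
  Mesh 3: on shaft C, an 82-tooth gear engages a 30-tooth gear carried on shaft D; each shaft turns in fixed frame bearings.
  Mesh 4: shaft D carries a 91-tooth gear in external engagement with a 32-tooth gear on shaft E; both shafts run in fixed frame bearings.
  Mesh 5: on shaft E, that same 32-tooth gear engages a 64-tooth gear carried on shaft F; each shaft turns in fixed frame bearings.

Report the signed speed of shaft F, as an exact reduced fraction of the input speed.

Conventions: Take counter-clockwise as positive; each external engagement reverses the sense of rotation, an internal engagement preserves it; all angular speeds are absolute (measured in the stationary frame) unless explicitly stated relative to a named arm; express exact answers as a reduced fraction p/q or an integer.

5-mesh fixed-axis compound train (all bearings frame-fixed)
mesh 1 [30T→41T]: |ω|/ω_in = 1×30/41 = 30/41, sense flips to −
mesh 2 [55T→16T]: |ω|/ω_in = (30/41)×55/16 = 825/328, sense flips to +
mesh 3 [82T→30T]: |ω|/ω_in = (825/328)×82/30 = 55/8, sense flips to −
mesh 4 [91T→32T]: |ω|/ω_in = (55/8)×91/32 = 5005/256, sense flips to +
mesh 5 [32T→64T]: |ω|/ω_in = (5005/256)×32/64 = 5005/512, sense flips to −
signed output speed (× input speed) = -5005/512

-5005/512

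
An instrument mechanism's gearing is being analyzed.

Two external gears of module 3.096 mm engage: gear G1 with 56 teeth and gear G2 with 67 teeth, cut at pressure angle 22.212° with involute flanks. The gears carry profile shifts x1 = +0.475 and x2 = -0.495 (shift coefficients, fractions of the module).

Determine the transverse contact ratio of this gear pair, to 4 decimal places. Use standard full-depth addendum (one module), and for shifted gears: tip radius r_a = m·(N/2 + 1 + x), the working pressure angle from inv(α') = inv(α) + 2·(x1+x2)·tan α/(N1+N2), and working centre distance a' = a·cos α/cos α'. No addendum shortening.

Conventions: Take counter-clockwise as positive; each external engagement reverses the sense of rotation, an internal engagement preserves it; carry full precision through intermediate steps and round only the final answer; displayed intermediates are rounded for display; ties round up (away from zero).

class = single-mesh tooth geometry [involute pair 56T × 67T, m = 3.096]
base radii: r_b1 = 80.255007, r_b2 = 96.019384
tip radii: r_a1 = 91.254600, r_a2 = 105.279480
inv(α') = inv(22.212°) + 2·(+0.475-0.495)·tan α/(56+67) = 0.02053146  ⇒  α' = 22.16626°
a' = a·cos α / cos α' = 190.4040·cos 22.212°/cos 22.16626° = 190.342019
action lengths: √(r_a1²−r_b1²) = 43.434270, √(r_a2²−r_b2²) = 43.174609
base pitch p_b = π·m·cos α = 9.004591
CR = (43.434270 + 43.174609 − 190.342019·sin 22.16626°)/9.004591 = 1.642904
contact ratio ≈ 1.6429

1.6429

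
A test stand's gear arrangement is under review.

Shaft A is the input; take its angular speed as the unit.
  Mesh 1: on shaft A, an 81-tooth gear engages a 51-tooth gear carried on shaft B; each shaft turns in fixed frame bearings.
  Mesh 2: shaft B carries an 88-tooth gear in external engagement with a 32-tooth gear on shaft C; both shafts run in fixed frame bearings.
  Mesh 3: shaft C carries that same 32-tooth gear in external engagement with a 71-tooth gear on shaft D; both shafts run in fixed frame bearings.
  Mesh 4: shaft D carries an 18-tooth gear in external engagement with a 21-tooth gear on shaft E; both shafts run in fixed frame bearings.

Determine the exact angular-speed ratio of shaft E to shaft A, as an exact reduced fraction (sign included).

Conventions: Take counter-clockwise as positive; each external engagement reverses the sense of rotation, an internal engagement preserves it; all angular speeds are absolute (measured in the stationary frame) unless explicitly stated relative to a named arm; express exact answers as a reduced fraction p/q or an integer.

14256/8449

class = fixed-axis compound train [4 meshes; 4 ratios multiply, 4 sense flips]
mesh 1 [81T→51T]: running ratio 27/17, sense −
mesh 2 [88T→32T]: running ratio 297/68, sense +
mesh 3 [32T→71T]: running ratio 2376/1207, sense −
mesh 4 [18T→21T]: running ratio 14256/8449, sense +
ω_out/ω_in = 14256/8449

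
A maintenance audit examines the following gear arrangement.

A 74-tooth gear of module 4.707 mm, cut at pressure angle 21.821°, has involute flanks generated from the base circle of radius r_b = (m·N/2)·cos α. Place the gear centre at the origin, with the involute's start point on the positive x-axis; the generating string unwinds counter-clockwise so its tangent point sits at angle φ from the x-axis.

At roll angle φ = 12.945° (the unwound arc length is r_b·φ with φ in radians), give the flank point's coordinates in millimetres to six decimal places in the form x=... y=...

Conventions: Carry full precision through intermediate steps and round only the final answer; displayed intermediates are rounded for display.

class = single-mesh tooth geometry [base-circle involute, m = 4.707, 74T]
pitch radius r_p = m·N/2 = 4.707·74/2 = 174.159000
base radius r_b = r_p·cos α = 174.159000·cos 21.821° = 161.680447
roll angle φ = 12.945° = 0.22593287 rad
x = r_b·(cos φ + φ·sin φ) = 165.754478
y = r_b·(sin φ − φ·cos φ) = 0.618381

x=165.754478 y=0.618381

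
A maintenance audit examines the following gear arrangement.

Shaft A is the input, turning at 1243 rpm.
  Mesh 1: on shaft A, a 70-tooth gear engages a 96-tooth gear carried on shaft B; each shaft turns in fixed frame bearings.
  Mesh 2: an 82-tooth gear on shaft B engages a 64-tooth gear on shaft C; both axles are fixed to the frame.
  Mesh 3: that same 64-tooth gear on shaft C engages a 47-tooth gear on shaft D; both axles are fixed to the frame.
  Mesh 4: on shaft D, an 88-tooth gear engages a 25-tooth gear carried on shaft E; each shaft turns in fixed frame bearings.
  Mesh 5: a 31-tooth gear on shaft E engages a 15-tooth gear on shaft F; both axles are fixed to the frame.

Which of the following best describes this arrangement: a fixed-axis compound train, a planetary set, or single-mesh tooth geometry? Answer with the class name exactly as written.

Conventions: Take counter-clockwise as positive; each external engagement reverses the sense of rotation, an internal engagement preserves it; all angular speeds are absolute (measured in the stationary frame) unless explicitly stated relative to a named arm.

class = fixed-axis compound train [5 meshes; 5 ratios multiply, 5 sense flips]
classification: fixed-axis compound train

fixed-axis compound train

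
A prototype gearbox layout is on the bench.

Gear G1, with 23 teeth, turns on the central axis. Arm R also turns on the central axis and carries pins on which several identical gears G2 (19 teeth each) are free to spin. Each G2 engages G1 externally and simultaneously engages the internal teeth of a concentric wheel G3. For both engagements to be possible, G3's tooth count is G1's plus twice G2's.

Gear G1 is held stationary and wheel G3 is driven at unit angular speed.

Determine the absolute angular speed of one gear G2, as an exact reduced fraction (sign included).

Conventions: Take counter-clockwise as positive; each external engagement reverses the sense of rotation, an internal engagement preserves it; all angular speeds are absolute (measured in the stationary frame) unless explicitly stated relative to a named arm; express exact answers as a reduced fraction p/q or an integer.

61/38

planetary set (23T centre, 19T on arm, 61T internal) — Willis relation
ring teeth: 23 + 2·19 = 61
23(ω_sun−ω_arm) = −61(ω_ring−ω_arm),  ω_sun = 0, ω_ring = 1
23(0−ω_arm) = −61(1−ω_arm)  ⇒  84·ω_arm = 61  ⇒  ω_arm = 61/84
sun–planet mesh: 23·(0−61/84) = −19·(ω_p−ω_arm)  ⇒  ω_p−ω_arm = 1403/1596
ω_p = 61/84 + 1403/1596 = 61/38
exact speed ratio = 61/38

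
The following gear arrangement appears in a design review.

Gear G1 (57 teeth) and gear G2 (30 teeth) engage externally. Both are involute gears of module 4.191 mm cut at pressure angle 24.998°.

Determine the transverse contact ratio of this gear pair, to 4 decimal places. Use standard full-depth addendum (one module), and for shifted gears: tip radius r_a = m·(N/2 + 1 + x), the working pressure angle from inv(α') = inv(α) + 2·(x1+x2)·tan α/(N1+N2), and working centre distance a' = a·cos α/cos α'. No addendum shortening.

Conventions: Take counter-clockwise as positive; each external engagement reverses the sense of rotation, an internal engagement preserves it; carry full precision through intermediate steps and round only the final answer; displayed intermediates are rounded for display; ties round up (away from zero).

single-mesh involute tooth geometry (57T engaging 30T at module 4.191)
base radii: r_b1 = 108.254336, r_b2 = 56.975966
tip radii: r_a1 = 123.634500, r_a2 = 67.056000
no profile shift: α' = α, a' = a
action lengths: √(r_a1²−r_b1²) = 59.720083, √(r_a2²−r_b2²) = 35.358823
base pitch p_b = π·m·cos α = 11.933018
CR = (59.720083 + 35.358823 − 182.308500·sin 24.99800°)/11.933018 = 1.511585
contact ratio ≈ 1.5116

1.5116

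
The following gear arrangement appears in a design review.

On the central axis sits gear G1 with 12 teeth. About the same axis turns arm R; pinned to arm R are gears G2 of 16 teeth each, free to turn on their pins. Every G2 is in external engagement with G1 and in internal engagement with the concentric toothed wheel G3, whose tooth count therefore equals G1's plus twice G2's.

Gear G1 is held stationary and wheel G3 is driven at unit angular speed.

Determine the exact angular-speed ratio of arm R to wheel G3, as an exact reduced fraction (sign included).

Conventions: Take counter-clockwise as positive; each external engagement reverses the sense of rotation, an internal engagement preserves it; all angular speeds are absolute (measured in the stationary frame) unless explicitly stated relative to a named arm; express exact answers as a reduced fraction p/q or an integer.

11/14

class = planetary set [G3 = 12+2·16 = 44; Willis about the carrier]
ring teeth: 12 + 2·16 = 44
12(ω_sun−ω_arm) = −44(ω_ring−ω_arm),  ω_sun = 0, ω_ring = 1
12(0−ω_arm) = −44(1−ω_arm)  ⇒  56·ω_arm = 44  ⇒  ω_arm = 11/14
ω_out/ω_in = 11/14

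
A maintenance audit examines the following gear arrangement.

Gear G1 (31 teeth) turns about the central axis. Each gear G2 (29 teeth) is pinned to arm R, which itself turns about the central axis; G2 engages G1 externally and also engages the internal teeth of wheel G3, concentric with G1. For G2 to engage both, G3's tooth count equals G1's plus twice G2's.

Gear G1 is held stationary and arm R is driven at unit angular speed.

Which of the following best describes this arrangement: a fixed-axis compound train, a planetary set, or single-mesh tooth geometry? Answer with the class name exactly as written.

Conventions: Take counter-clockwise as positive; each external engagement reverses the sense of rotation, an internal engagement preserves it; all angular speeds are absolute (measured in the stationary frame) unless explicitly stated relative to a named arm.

planetary set

recognized (axles ride arm R): planetary set, 31/29/89 teeth
classification: planetary set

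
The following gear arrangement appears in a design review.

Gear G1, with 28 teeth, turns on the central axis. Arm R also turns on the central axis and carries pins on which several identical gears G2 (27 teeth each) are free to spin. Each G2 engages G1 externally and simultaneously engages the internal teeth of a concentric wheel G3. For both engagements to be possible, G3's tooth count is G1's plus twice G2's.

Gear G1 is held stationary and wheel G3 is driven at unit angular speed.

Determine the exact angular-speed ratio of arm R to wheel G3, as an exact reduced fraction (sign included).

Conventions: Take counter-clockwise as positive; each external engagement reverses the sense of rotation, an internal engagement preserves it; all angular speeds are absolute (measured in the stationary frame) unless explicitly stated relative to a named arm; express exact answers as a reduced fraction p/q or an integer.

41/55

class = planetary set [G3 = 28+2·27 = 82; Willis about the carrier]
ring teeth: 28 + 2·27 = 82
28(ω_sun−ω_arm) = −82(ω_ring−ω_arm),  ω_sun = 0, ω_ring = 1
28(0−ω_arm) = −82(1−ω_arm)  ⇒  110·ω_arm = 82  ⇒  ω_arm = 41/55
ω_out/ω_in = 41/55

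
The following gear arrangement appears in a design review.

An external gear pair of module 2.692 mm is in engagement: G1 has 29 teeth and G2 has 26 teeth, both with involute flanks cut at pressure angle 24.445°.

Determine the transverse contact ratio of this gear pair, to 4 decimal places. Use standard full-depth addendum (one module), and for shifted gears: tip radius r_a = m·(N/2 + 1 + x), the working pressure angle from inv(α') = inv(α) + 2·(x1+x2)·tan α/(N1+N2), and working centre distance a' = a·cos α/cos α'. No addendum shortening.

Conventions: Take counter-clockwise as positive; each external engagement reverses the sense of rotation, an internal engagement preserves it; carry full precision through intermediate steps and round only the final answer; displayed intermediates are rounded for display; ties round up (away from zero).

recognized (one external pair, fixed centres): single-mesh tooth geometry, m = 2.692, N1 = 29, N2 = 26
base radii: r_b1 = 35.534950, r_b2 = 31.858921
tip radii: r_a1 = 41.726000, r_a2 = 37.688000
no profile shift: α' = α, a' = a
action lengths: √(r_a1²−r_b1²) = 21.870674, √(r_a2²−r_b2²) = 20.134411
base pitch p_b = π·m·cos α = 7.699058
CR = (21.870674 + 20.134411 − 74.030000·sin 24.44500°)/7.699058 = 1.476807
contact ratio ≈ 1.4768

1.4768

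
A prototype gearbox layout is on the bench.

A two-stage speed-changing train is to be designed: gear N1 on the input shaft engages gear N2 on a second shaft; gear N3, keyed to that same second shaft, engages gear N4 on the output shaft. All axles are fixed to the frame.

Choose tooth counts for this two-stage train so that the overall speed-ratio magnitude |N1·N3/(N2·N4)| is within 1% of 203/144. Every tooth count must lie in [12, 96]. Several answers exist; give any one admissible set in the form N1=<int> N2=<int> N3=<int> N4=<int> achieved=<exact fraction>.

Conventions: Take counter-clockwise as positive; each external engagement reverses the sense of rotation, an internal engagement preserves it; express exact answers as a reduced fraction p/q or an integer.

2-stage fixed-axis compound train for ratio 203/144
target = 203/144 in lowest terms: an exact hit needs N1·N3 = k·203 and N2·N4 = k·144 for one integer k, every count in [12, 96]; additionally prefer no 1:1 stage (N1 ≠ N2, N3 ≠ N4)
k = 1: no 1:1-free in-range split of k·203 and k·144 into factor pairs; take k = 2
k = 2: N1·N3 = 406 = 14·29, N2·N4 = 288 = 12·24
achieved = 14·29/(12·24) = 203/144; |achieved − target| = 0 ≤ 203/14400 ✓

N1=14 N2=12 N3=29 N4=24 achieved=203/144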